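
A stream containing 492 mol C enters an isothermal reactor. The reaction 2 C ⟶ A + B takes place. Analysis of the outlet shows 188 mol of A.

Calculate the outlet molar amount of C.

116 mol

For A: n = n₀ + 1ξ → 188 = 0 + 1ξ, giving ξ = 188 mol.
Outlet amounts (n = n₀ + ν ξ):
  C: 492 − 2(188) = 116
  A: 0 + 1(188) = 188
  B: 0 + 1(188) = 188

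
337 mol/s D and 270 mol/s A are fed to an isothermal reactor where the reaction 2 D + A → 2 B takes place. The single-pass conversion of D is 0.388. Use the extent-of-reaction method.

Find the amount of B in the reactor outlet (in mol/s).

D reacted = 0.388 × 337 = 130.8 mol/s; ν_D = −2, so ξ = 130.8/2 = 65.38 mol/s.
Outlet amounts (n = n₀ + ν ξ):
  D: 337 − 2(65.38) = 206.2
  A: 270 − 1(65.38) = 204.6
  B: 0 + 2(65.38) = 130.8

131 mol/s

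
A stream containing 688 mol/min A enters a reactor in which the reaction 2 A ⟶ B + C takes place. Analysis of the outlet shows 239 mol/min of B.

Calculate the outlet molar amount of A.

210 mol/min

For B: n = n₀ + 1ξ → 239 = 0 + 1ξ, giving ξ = 239 mol/min.
Outlet amounts (n = n₀ + ν ξ):
  A: 688 − 2(239) = 210
  B: 0 + 1(239) = 239
  C: 0 + 1(239) = 239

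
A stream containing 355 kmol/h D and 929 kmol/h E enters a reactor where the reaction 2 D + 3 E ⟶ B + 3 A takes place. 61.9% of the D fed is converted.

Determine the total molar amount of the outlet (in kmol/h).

D reacted = 0.619 × 355 = 219.7 kmol/h; ν_D = −2, so ξ = 219.7/2 = 109.9 kmol/h.
Outlet amounts (n = n₀ + ν ξ):
  D: 355 − 2(109.9) = 135.3
  E: 929 − 3(109.9) = 599.4
  B: 0 + 1(109.9) = 109.9
  A: 0 + 3(109.9) = 329.6
Total out = 135.3 + 599.4 + 109.9 + 329.6 = 1174 kmol/h.

1170 kmol/h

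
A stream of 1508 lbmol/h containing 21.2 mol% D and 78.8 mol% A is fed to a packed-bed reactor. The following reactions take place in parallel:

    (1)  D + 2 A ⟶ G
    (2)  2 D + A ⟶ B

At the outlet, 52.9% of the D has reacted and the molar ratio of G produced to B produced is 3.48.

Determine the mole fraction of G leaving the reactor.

Conversion of D: D consumed = 0.529 × 319.7 = 169.1 lbmol/h = 1ξ₁ + 2ξ₂.
Selectivity: 1ξ₁ / (1ξ₂) = 3.48 → ξ₁ = 3.48 ξ₂.
Substitute: (1·3.48 + 2) ξ₂ = 169.1 → ξ₂ = 30.86 lbmol/h, ξ₁ = 107.4 lbmol/h.
Outlet amounts (n = n₀ + Σ ν·ξ):
  D: 319.7 − 1(107.4) − 2(30.86) = 150.6
  A: 1188 − 2(107.4) − 1(30.86) = 942.6
  G: 0 + 1(107.4) = 107.4
  B: 0 + 1(30.86) = 30.86
Total out = 1231 lbmol/h; y_G = 107.4 / 1231 = 0.08721.

0.0872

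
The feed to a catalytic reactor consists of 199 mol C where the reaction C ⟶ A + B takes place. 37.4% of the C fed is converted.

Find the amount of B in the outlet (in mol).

C reacted = 0.374 × 199 = 74.43 mol; ν_C = −1, so ξ = 74.43/1 = 74.43 mol.
Outlet amounts (n = n₀ + ν ξ):
  C: 199 − 1(74.43) = 124.6
  A: 0 + 1(74.43) = 74.43
  B: 0 + 1(74.43) = 74.43

74.4 mol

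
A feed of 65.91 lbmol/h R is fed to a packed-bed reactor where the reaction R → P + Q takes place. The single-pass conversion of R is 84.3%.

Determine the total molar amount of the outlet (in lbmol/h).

121 lbmol/h

R reacted = 0.843 × 65.91 = 55.56 lbmol/h; ν_R = −1, so ξ = 55.56/1 = 55.56 lbmol/h.
Outlet amounts (n = n₀ + ν ξ):
  R: 65.91 − 1(55.56) = 10.35
  P: 0 + 1(55.56) = 55.56
  Q: 0 + 1(55.56) = 55.56
Total out = 10.35 + 55.56 + 55.56 = 121.5 lbmol/h.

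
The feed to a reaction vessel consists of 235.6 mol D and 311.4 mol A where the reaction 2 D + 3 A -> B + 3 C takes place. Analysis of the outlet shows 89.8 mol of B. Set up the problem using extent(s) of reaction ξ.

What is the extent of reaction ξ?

For B: n = n₀ + 1ξ → 89.8 = 0 + 1ξ, giving ξ = 89.8 mol.
Outlet amounts (n = n₀ + ν ξ):
  D: 235.6 − 2(89.8) = 56
  A: 311.4 − 3(89.8) = 42
  B: 0 + 1(89.8) = 89.8
  C: 0 + 3(89.8) = 269.4

ξ = 89.8 mol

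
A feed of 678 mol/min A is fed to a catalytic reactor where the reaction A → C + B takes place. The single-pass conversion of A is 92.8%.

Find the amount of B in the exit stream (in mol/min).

629 mol/min

A reacted = 0.928 × 678 = 629.2 mol/min; ν_A = −1, so ξ = 629.2/1 = 629.2 mol/min.
Outlet amounts (n = n₀ + ν ξ):
  A: 678 − 1(629.2) = 48.82
  C: 0 + 1(629.2) = 629.2
  B: 0 + 1(629.2) = 629.2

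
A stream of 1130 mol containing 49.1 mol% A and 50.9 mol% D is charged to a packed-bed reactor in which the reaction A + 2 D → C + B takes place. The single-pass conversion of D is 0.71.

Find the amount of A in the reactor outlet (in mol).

351 mol

D reacted = 0.71 × 575.2 = 408.4 mol; ν_D = −2, so ξ = 408.4/2 = 204.2 mol.
Outlet amounts (n = n₀ + ν ξ):
  A: 554.8 − 1(204.2) = 350.6
  D: 575.2 − 2(204.2) = 166.8
  C: 0 + 1(204.2) = 204.2
  B: 0 + 1(204.2) = 204.2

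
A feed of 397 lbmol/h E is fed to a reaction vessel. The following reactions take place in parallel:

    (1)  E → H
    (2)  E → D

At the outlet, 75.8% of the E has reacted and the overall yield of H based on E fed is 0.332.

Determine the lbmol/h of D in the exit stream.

169 lbmol/h

Yield of H: 1ξ₁ / 397 = 0.332 → ξ₁ = 131.8 lbmol/h.
Conversion of E: 1ξ₁ + 1ξ₂ = 0.758 × 397 = 300.9 → ξ₂ = 169.1 lbmol/h.
Outlet amounts (n = n₀ + Σ ν·ξ):
  E: 397 − 1(131.8) − 1(169.1) = 96.07
  H: 0 + 1(131.8) = 131.8
  D: 0 + 1(169.1) = 169.1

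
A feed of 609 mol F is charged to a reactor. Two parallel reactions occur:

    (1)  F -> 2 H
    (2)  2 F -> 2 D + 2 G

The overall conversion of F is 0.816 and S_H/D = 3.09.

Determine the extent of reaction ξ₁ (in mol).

Conversion of F: F consumed = 0.816 × 609 = 496.9 mol = 1ξ₁ + 2ξ₂.
Selectivity: 2ξ₁ / (2ξ₂) = 3.09 → ξ₁ = 3.09 ξ₂.
Substitute: (1·3.09 + 2) ξ₂ = 496.9 → ξ₂ = 97.63 mol, ξ₁ = 301.7 mol.
Outlet amounts (n = n₀ + Σ ν·ξ):
  F: 609 − 1(301.7) − 2(97.63) = 112.1
  H: 0 + 2(301.7) = 603.4
  D: 0 + 2(97.63) = 195.3
  G: 0 + 2(97.63) = 195.3

ξ₁ = 302 mol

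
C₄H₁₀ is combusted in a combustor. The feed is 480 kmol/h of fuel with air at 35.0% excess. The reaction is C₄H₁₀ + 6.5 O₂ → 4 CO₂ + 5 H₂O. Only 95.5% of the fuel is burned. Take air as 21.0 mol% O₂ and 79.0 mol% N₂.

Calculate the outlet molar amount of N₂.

Stoichiometric O₂ = 6.5 × 480 = 3120 kmol/h; O₂ fed = 3120 × 1.350 = 4212 kmol/h.
N₂ fed = 4212 × 79/21 = 15850 kmol/h.
Fuel reacted = 0.955 × 480 → ξ = 458.4 kmol/h.
Outlet (n = n₀ + ν ξ):
  C₄H₁₀: 480 − 1(458.4) = 21.6
  O₂: 4212 − 6.5(458.4) = 1232
  N₂: 15850 (inert)
  CO₂: 0 + 4(458.4) = 1834
  H₂O: 0 + 5(458.4) = 2292

15800 kmol/h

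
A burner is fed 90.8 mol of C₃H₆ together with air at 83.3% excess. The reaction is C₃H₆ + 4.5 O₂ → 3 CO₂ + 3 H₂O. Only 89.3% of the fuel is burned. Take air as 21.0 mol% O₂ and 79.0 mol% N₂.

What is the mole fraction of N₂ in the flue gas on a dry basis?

Stoichiometric O₂ = 4.5 × 90.8 = 408.6 mol; O₂ fed = 408.6 × 1.833 = 749 mol.
N₂ fed = 749 × 79/21 = 2818 mol.
Fuel reacted = 0.893 × 90.8 → ξ = 81.08 mol.
Outlet (n = n₀ + ν ξ):
  C₃H₆: 90.8 − 1(81.08) = 9.716
  O₂: 749 − 4.5(81.08) = 384.1
  N₂: 2818 (inert)
  CO₂: 0 + 3(81.08) = 243.3
  H₂O: 0 + 3(81.08) = 243.3
Dry total = 3455 mol; y_N₂ (dry) = 2818 / 3455 = 0.8156.

0.816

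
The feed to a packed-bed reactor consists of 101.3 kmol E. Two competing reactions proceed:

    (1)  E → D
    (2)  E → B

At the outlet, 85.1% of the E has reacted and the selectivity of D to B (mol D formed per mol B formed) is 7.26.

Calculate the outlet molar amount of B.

10.4 kmol

Conversion of E: E consumed = 0.851 × 101.3 = 86.21 kmol = 1ξ₁ + 1ξ₂.
Selectivity: 1ξ₁ / (1ξ₂) = 7.26 → ξ₁ = 7.26 ξ₂.
Substitute: (1·7.26 + 1) ξ₂ = 86.21 → ξ₂ = 10.44 kmol, ξ₁ = 75.77 kmol.
Outlet amounts (n = n₀ + Σ ν·ξ):
  E: 101.3 − 1(75.77) − 1(10.44) = 15.09
  D: 0 + 1(75.77) = 75.77
  B: 0 + 1(10.44) = 10.44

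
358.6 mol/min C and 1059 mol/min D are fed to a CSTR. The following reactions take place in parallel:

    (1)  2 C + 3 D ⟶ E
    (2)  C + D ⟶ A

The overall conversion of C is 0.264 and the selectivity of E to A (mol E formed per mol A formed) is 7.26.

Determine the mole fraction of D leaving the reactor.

Conversion of C: C consumed = 0.264 × 358.6 = 94.67 mol/min = 2ξ₁ + 1ξ₂.
Selectivity: 1ξ₁ / (1ξ₂) = 7.26 → ξ₁ = 7.26 ξ₂.
Substitute: (2·7.26 + 1) ξ₂ = 94.67 → ξ₂ = 6.1 mol/min, ξ₁ = 44.29 mol/min.
Outlet amounts (n = n₀ + Σ ν·ξ):
  C: 358.6 − 2(44.29) − 1(6.1) = 263.9
  D: 1059 − 3(44.29) − 1(6.1) = 920
  E: 0 + 1(44.29) = 44.29
  A: 0 + 1(6.1) = 6.1
Total out = 1234 mol/min; y_D = 920 / 1234 = 0.7454.

0.745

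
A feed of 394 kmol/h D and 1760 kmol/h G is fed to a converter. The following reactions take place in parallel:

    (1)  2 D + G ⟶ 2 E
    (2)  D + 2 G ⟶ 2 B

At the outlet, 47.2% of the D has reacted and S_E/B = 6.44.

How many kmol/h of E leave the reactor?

173 kmol/h

Conversion of D: D consumed = 0.472 × 394 = 186 kmol/h = 2ξ₁ + 1ξ₂.
Selectivity: 2ξ₁ / (2ξ₂) = 6.44 → ξ₁ = 6.44 ξ₂.
Substitute: (2·6.44 + 1) ξ₂ = 186 → ξ₂ = 13.4 kmol/h, ξ₁ = 86.28 kmol/h.
Outlet amounts (n = n₀ + Σ ν·ξ):
  D: 394 − 2(86.28) − 1(13.4) = 208
  G: 1760 − 1(86.28) − 2(13.4) = 1647
  E: 0 + 2(86.28) = 172.6
  B: 0 + 2(13.4) = 26.8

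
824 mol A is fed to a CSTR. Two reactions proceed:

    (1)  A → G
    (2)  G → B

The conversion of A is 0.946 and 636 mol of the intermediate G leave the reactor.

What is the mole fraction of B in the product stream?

Conversion of A: A consumed = 1ξ₁ = 0.946 × 824 → ξ₁ = 779.5 mol.
G balance: n_G = 0 + 1ξ₁ − 1ξ₂ = 636 → ξ₂ = (1·779.5 − 636)/1 = 143.5 mol.
Outlet amounts (n = n₀ + Σ ν·ξ):
  A: 824 − 1(779.5) = 44.5
  G: 0 + 1(779.5) − 1(143.5) = 636
  B: 0 + 1(143.5) = 143.5
Total out = 824 mol; y_B = 143.5 / 824 = 0.1742.

0.174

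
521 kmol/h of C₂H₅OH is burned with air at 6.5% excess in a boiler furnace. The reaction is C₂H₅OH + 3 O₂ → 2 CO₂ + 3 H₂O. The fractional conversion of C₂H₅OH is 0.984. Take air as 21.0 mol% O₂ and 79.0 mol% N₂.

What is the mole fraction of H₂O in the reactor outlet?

Stoichiometric O₂ = 3 × 521 = 1563 kmol/h; O₂ fed = 1563 × 1.065 = 1665 kmol/h.
N₂ fed = 1665 × 79/21 = 6262 kmol/h.
Fuel reacted = 0.984 × 521 → ξ = 512.7 kmol/h.
Outlet (n = n₀ + ν ξ):
  C₂H₅OH: 521 − 1(512.7) = 8.336
  O₂: 1665 − 3(512.7) = 126.6
  N₂: 6262 (inert)
  CO₂: 0 + 2(512.7) = 1025
  H₂O: 0 + 3(512.7) = 1538
Total out = 8960 kmol/h; y_H₂O = 1538 / 8960 = 0.1716.

0.172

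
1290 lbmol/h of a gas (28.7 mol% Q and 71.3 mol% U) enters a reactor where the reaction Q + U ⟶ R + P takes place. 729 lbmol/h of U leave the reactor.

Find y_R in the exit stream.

0.148

For U: n = n₀ − 1ξ → 729 = 919.8 − 1ξ, giving ξ = 190.8 lbmol/h.
Outlet amounts (n = n₀ + ν ξ):
  Q: 370.2 − 1(190.8) = 179.5
  U: 919.8 − 1(190.8) = 729
  R: 0 + 1(190.8) = 190.8
  P: 0 + 1(190.8) = 190.8
Total out = 1290 lbmol/h; y_R = 190.8 / 1290 = 0.1479.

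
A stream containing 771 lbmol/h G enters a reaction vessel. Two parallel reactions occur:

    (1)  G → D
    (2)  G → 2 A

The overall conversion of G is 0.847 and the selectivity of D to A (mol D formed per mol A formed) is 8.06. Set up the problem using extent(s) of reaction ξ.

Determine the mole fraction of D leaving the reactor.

0.76

Conversion of G: G consumed = 0.847 × 771 = 653 lbmol/h = 1ξ₁ + 1ξ₂.
Selectivity: 1ξ₁ / (2ξ₂) = 8.06 → ξ₁ = 16.12 ξ₂.
Substitute: (1·16.12 + 1) ξ₂ = 653 → ξ₂ = 38.14 lbmol/h, ξ₁ = 614.9 lbmol/h.
Outlet amounts (n = n₀ + Σ ν·ξ):
  G: 771 − 1(614.9) − 1(38.14) = 118
  D: 0 + 1(614.9) = 614.9
  A: 0 + 2(38.14) = 76.29
Total out = 809.1 lbmol/h; y_D = 614.9 / 809.1 = 0.7599.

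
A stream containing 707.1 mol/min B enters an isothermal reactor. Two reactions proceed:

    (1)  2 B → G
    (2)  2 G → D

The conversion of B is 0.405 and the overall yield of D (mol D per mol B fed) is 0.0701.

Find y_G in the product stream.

Conversion of B: B consumed = 2ξ₁ = 0.405 × 707.1 → ξ₁ = 143.2 mol/min.
Yield of D: 1ξ₂ / 707.1 = 0.0701 → ξ₂ = 49.57 mol/min.
Outlet amounts (n = n₀ + Σ ν·ξ):
  B: 707.1 − 2(143.2) = 420.7
  G: 0 + 1(143.2) − 2(49.57) = 44.05
  D: 0 + 1(49.57) = 49.57
Total out = 514.3 mol/min; y_G = 44.05 / 514.3 = 0.08565.

0.0856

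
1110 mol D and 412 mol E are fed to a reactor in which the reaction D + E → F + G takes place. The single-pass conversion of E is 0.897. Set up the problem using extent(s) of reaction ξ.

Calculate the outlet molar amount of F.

E reacted = 0.897 × 412 = 369.6 mol; ν_E = −1, so ξ = 369.6/1 = 369.6 mol.
Outlet amounts (n = n₀ + ν ξ):
  D: 1110 − 1(369.6) = 740.4
  E: 412 − 1(369.6) = 42.44
  F: 0 + 1(369.6) = 369.6
  G: 0 + 1(369.6) = 369.6

370 mol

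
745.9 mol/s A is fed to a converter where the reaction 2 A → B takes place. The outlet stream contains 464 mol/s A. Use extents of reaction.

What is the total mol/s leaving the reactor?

605 mol/s

For A: n = n₀ − 2ξ → 464 = 745.9 − 2ξ, giving ξ = 140.9 mol/s.
Outlet amounts (n = n₀ + ν ξ):
  A: 745.9 − 2(140.9) = 464
  B: 0 + 1(140.9) = 140.9
Total out = 464 + 140.9 = 605 mol/s.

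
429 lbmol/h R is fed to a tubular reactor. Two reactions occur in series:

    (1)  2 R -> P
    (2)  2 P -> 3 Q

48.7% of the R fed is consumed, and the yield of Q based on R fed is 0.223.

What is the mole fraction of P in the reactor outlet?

0.114

Conversion of R: R consumed = 2ξ₁ = 0.487 × 429 → ξ₁ = 104.5 lbmol/h.
Yield of Q: 3ξ₂ / 429 = 0.223 → ξ₂ = 31.89 lbmol/h.
Outlet amounts (n = n₀ + Σ ν·ξ):
  R: 429 − 2(104.5) = 220.1
  P: 0 + 1(104.5) − 2(31.89) = 40.68
  Q: 0 + 3(31.89) = 95.67
Total out = 356.4 lbmol/h; y_P = 40.68 / 356.4 = 0.1141.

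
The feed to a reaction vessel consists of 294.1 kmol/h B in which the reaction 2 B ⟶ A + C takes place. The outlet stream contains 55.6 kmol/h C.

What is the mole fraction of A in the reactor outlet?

For C: n = n₀ + 1ξ → 55.6 = 0 + 1ξ, giving ξ = 55.6 kmol/h.
Outlet amounts (n = n₀ + ν ξ):
  B: 294.1 − 2(55.6) = 182.9
  A: 0 + 1(55.6) = 55.6
  C: 0 + 1(55.6) = 55.6
Total out = 294.1 kmol/h; y_A = 55.6 / 294.1 = 0.1891.

0.189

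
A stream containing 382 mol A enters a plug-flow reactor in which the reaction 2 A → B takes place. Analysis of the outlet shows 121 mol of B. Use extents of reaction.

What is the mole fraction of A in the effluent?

0.536

For B: n = n₀ + 1ξ → 121 = 0 + 1ξ, giving ξ = 121 mol.
Outlet amounts (n = n₀ + ν ξ):
  A: 382 − 2(121) = 140
  B: 0 + 1(121) = 121
Total out = 261 mol; y_A = 140 / 261 = 0.5364.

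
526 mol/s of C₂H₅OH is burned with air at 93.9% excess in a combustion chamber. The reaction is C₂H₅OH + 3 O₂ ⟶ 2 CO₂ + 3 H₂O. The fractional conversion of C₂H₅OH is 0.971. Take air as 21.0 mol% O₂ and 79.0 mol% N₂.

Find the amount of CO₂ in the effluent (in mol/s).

1020 mol/s

Stoichiometric O₂ = 3 × 526 = 1578 mol/s; O₂ fed = 1578 × 1.939 = 3060 mol/s.
N₂ fed = 3060 × 79/21 = 11510 mol/s.
Fuel reacted = 0.971 × 526 → ξ = 510.7 mol/s.
Outlet (n = n₀ + ν ξ):
  C₂H₅OH: 526 − 1(510.7) = 15.25
  O₂: 3060 − 3(510.7) = 1528
  N₂: 11510 (inert)
  CO₂: 0 + 2(510.7) = 1021
  H₂O: 0 + 3(510.7) = 1532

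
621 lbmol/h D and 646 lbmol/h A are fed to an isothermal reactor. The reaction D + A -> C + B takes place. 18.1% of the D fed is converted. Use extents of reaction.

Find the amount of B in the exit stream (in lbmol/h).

112 lbmol/h

D reacted = 0.181 × 621 = 112.4 lbmol/h; ν_D = −1, so ξ = 112.4/1 = 112.4 lbmol/h.
Outlet amounts (n = n₀ + ν ξ):
  D: 621 − 1(112.4) = 508.6
  A: 646 − 1(112.4) = 533.6
  C: 0 + 1(112.4) = 112.4
  B: 0 + 1(112.4) = 112.4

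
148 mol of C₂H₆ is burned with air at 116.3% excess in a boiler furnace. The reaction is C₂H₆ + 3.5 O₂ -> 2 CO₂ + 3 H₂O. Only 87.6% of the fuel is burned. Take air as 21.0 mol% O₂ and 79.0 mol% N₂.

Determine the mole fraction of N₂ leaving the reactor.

Stoichiometric O₂ = 3.5 × 148 = 518 mol; O₂ fed = 518 × 2.163 = 1120 mol.
N₂ fed = 1120 × 79/21 = 4215 mol.
Fuel reacted = 0.876 × 148 → ξ = 129.6 mol.
Outlet (n = n₀ + ν ξ):
  C₂H₆: 148 − 1(129.6) = 18.35
  O₂: 1120 − 3.5(129.6) = 666.7
  N₂: 4215 (inert)
  CO₂: 0 + 2(129.6) = 259.3
  H₂O: 0 + 3(129.6) = 388.9
Total out = 5548 mol; y_N₂ = 4215 / 5548 = 0.7597.

0.76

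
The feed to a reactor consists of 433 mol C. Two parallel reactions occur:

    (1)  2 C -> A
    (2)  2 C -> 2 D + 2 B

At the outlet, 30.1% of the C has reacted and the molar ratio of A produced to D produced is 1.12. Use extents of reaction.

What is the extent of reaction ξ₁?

Conversion of C: C consumed = 0.301 × 433 = 130.3 mol = 2ξ₁ + 2ξ₂.
Selectivity: 1ξ₁ / (2ξ₂) = 1.12 → ξ₁ = 2.24 ξ₂.
Substitute: (2·2.24 + 2) ξ₂ = 130.3 → ξ₂ = 20.11 mol, ξ₁ = 45.05 mol.
Outlet amounts (n = n₀ + Σ ν·ξ):
  C: 433 − 2(45.05) − 2(20.11) = 302.7
  A: 0 + 1(45.05) = 45.05
  D: 0 + 2(20.11) = 40.23
  B: 0 + 2(20.11) = 40.23

ξ₁ = 45.1 mol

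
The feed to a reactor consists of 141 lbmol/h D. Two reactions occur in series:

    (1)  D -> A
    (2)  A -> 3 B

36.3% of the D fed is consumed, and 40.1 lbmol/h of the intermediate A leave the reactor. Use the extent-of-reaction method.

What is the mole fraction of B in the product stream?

0.204

Conversion of D: D consumed = 1ξ₁ = 0.363 × 141 → ξ₁ = 51.18 lbmol/h.
A balance: n_A = 0 + 1ξ₁ − 1ξ₂ = 40.1 → ξ₂ = (1·51.18 − 40.1)/1 = 11.08 lbmol/h.
Outlet amounts (n = n₀ + Σ ν·ξ):
  D: 141 − 1(51.18) = 89.82
  A: 0 + 1(51.18) − 1(11.08) = 40.1
  B: 0 + 3(11.08) = 33.25
Total out = 163.2 lbmol/h; y_B = 33.25 / 163.2 = 0.2038.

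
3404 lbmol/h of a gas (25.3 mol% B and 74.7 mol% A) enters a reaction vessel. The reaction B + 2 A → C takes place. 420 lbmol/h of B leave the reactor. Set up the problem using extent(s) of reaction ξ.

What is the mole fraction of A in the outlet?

0.658

For B: n = n₀ − 1ξ → 420 = 861.2 − 1ξ, giving ξ = 441.2 lbmol/h.
Outlet amounts (n = n₀ + ν ξ):
  B: 861.2 − 1(441.2) = 420
  A: 2543 − 2(441.2) = 1660
  C: 0 + 1(441.2) = 441.2
Total out = 2522 lbmol/h; y_A = 1660 / 2522 = 0.6585.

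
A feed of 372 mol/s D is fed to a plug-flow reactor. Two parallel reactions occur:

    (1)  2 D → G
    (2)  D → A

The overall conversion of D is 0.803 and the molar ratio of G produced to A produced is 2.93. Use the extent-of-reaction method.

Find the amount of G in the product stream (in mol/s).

128 mol/s

Conversion of D: D consumed = 0.803 × 372 = 298.7 mol/s = 2ξ₁ + 1ξ₂.
Selectivity: 1ξ₁ / (1ξ₂) = 2.93 → ξ₁ = 2.93 ξ₂.
Substitute: (2·2.93 + 1) ξ₂ = 298.7 → ξ₂ = 43.54 mol/s, ξ₁ = 127.6 mol/s.
Outlet amounts (n = n₀ + Σ ν·ξ):
  D: 372 − 2(127.6) − 1(43.54) = 73.28
  G: 0 + 1(127.6) = 127.6
  A: 0 + 1(43.54) = 43.54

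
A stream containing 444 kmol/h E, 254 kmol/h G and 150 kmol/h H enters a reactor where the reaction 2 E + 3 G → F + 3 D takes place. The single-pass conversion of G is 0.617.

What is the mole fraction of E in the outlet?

0.427

G reacted = 0.617 × 254 = 156.7 kmol/h; ν_G = −3, so ξ = 156.7/3 = 52.24 kmol/h.
Outlet amounts (n = n₀ + ν ξ):
  E: 444 − 2(52.24) = 339.5
  G: 254 − 3(52.24) = 97.28
  F: 0 + 1(52.24) = 52.24
  D: 0 + 3(52.24) = 156.7
  H: 150 (inert)
Total out = 795.8 kmol/h; y_E = 339.5 / 795.8 = 0.4267.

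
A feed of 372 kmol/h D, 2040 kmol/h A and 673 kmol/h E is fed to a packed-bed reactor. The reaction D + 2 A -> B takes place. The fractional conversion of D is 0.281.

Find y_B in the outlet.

D reacted = 0.281 × 372 = 104.5 kmol/h; ν_D = −1, so ξ = 104.5/1 = 104.5 kmol/h.
Outlet amounts (n = n₀ + ν ξ):
  D: 372 − 1(104.5) = 267.5
  A: 2040 − 2(104.5) = 1831
  B: 0 + 1(104.5) = 104.5
  E: 673 (inert)
Total out = 2876 kmol/h; y_B = 104.5 / 2876 = 0.03635.

0.0363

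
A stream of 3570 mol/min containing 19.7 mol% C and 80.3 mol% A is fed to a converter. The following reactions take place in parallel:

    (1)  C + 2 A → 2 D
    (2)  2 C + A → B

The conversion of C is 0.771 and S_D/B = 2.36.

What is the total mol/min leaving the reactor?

Conversion of C: C consumed = 0.771 × 703.3 = 542.2 mol/min = 1ξ₁ + 2ξ₂.
Selectivity: 2ξ₁ / (1ξ₂) = 2.36 → ξ₁ = 1.18 ξ₂.
Substitute: (1·1.18 + 2) ξ₂ = 542.2 → ξ₂ = 170.5 mol/min, ξ₁ = 201.2 mol/min.
Outlet amounts (n = n₀ + Σ ν·ξ):
  C: 703.3 − 1(201.2) − 2(170.5) = 161.1
  A: 2867 − 2(201.2) − 1(170.5) = 2294
  D: 0 + 2(201.2) = 402.4
  B: 0 + 1(170.5) = 170.5
Total out = 161.1 + 2294 + 402.4 + 170.5 = 3028 mol/min.

3030 mol/min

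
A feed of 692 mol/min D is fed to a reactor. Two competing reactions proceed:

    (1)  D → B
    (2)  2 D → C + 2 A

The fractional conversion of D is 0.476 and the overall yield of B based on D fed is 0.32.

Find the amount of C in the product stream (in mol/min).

Yield of B: 1ξ₁ / 692 = 0.32 → ξ₁ = 221.4 mol/min.
Conversion of D: 1ξ₁ + 2ξ₂ = 0.476 × 692 = 329.4 → ξ₂ = 53.98 mol/min.
Outlet amounts (n = n₀ + Σ ν·ξ):
  D: 692 − 1(221.4) − 2(53.98) = 362.6
  B: 0 + 1(221.4) = 221.4
  C: 0 + 1(53.98) = 53.98
  A: 0 + 2(53.98) = 108

54 mol/min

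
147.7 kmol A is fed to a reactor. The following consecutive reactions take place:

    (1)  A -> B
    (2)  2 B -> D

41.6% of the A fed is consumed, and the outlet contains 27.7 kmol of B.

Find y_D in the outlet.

0.129

Conversion of A: A consumed = 1ξ₁ = 0.416 × 147.7 → ξ₁ = 61.44 kmol.
B balance: n_B = 0 + 1ξ₁ − 2ξ₂ = 27.7 → ξ₂ = (1·61.44 − 27.7)/2 = 16.87 kmol.
Outlet amounts (n = n₀ + Σ ν·ξ):
  A: 147.7 − 1(61.44) = 86.26
  B: 0 + 1(61.44) − 2(16.87) = 27.7
  D: 0 + 1(16.87) = 16.87
Total out = 130.8 kmol; y_D = 16.87 / 130.8 = 0.129.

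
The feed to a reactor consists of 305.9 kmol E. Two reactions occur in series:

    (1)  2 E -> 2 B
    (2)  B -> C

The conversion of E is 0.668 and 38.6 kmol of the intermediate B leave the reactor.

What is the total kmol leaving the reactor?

Conversion of E: E consumed = 2ξ₁ = 0.668 × 305.9 → ξ₁ = 102.2 kmol.
B balance: n_B = 0 + 2ξ₁ − 1ξ₂ = 38.6 → ξ₂ = (2·102.2 − 38.6)/1 = 165.7 kmol.
Outlet amounts (n = n₀ + Σ ν·ξ):
  E: 305.9 − 2(102.2) = 101.6
  B: 0 + 2(102.2) − 1(165.7) = 38.6
  C: 0 + 1(165.7) = 165.7
Total out = 101.6 + 38.6 + 165.7 = 305.9 kmol.

306 kmol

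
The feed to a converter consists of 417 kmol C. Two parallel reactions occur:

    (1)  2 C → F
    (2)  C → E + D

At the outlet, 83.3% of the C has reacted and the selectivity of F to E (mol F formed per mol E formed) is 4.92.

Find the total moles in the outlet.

Conversion of C: C consumed = 0.833 × 417 = 347.4 kmol = 2ξ₁ + 1ξ₂.
Selectivity: 1ξ₁ / (1ξ₂) = 4.92 → ξ₁ = 4.92 ξ₂.
Substitute: (2·4.92 + 1) ξ₂ = 347.4 → ξ₂ = 32.04 kmol, ξ₁ = 157.7 kmol.
Outlet amounts (n = n₀ + Σ ν·ξ):
  C: 417 − 2(157.7) − 1(32.04) = 69.64
  F: 0 + 1(157.7) = 157.7
  E: 0 + 1(32.04) = 32.04
  D: 0 + 1(32.04) = 32.04
Total out = 69.64 + 157.7 + 32.04 + 32.04 = 291.4 kmol.

291 kmol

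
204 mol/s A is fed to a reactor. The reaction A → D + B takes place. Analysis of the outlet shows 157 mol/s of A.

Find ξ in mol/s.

For A: n = n₀ − 1ξ → 157 = 204 − 1ξ, giving ξ = 47 mol/s.
Outlet amounts (n = n₀ + ν ξ):
  A: 204 − 1(47) = 157
  D: 0 + 1(47) = 47
  B: 0 + 1(47) = 47

ξ = 47 mol/s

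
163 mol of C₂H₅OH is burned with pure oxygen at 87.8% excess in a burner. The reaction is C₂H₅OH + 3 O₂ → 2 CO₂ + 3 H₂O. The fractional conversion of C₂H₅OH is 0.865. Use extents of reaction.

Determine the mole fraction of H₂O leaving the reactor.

0.346

Stoichiometric O₂ = 3 × 163 = 489 mol; O₂ fed = 489 × 1.878 = 918.3 mol.
Fuel reacted = 0.865 × 163 → ξ = 141 mol.
Outlet (n = n₀ + ν ξ):
  C₂H₅OH: 163 − 1(141) = 22
  O₂: 918.3 − 3(141) = 495.4
  CO₂: 0 + 2(141) = 282
  H₂O: 0 + 3(141) = 423
Total out = 1222 mol; y_H₂O = 423 / 1222 = 0.346.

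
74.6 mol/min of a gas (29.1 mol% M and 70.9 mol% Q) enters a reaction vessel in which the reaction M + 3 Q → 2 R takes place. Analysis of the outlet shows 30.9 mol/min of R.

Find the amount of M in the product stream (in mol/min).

6.26 mol/min

For R: n = n₀ + 2ξ → 30.9 = 0 + 2ξ, giving ξ = 15.45 mol/min.
Outlet amounts (n = n₀ + ν ξ):
  M: 21.71 − 1(15.45) = 6.259
  Q: 52.89 − 3(15.45) = 6.541
  R: 0 + 2(15.45) = 30.9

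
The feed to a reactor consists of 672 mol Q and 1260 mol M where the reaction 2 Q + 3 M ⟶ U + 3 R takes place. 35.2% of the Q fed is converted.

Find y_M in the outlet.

0.499

Q reacted = 0.352 × 672 = 236.5 mol; ν_Q = −2, so ξ = 236.5/2 = 118.3 mol.
Outlet amounts (n = n₀ + ν ξ):
  Q: 672 − 2(118.3) = 435.5
  M: 1260 − 3(118.3) = 905.2
  U: 0 + 1(118.3) = 118.3
  R: 0 + 3(118.3) = 354.8
Total out = 1814 mol; y_M = 905.2 / 1814 = 0.4991.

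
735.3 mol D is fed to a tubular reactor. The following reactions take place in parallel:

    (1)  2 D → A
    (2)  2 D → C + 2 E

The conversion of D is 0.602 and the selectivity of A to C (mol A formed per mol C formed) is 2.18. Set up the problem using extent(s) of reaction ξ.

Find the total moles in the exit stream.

Conversion of D: D consumed = 0.602 × 735.3 = 442.7 mol = 2ξ₁ + 2ξ₂.
Selectivity: 1ξ₁ / (1ξ₂) = 2.18 → ξ₁ = 2.18 ξ₂.
Substitute: (2·2.18 + 2) ξ₂ = 442.7 → ξ₂ = 69.6 mol, ξ₁ = 151.7 mol.
Outlet amounts (n = n₀ + Σ ν·ξ):
  D: 735.3 − 2(151.7) − 2(69.6) = 292.6
  A: 0 + 1(151.7) = 151.7
  C: 0 + 1(69.6) = 69.6
  E: 0 + 2(69.6) = 139.2
Total out = 292.6 + 151.7 + 69.6 + 139.2 = 653.2 mol.

653 mol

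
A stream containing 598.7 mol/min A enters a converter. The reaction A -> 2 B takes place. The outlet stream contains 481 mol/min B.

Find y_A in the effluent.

For B: n = n₀ + 2ξ → 481 = 0 + 2ξ, giving ξ = 240.5 mol/min.
Outlet amounts (n = n₀ + ν ξ):
  A: 598.7 − 1(240.5) = 358.2
  B: 0 + 2(240.5) = 481
Total out = 839.2 mol/min; y_A = 358.2 / 839.2 = 0.4268.

0.427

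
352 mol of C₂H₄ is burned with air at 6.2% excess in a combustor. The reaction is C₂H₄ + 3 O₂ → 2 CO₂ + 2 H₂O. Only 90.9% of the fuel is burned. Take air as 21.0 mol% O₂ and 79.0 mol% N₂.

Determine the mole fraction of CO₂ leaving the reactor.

Stoichiometric O₂ = 3 × 352 = 1056 mol; O₂ fed = 1056 × 1.062 = 1121 mol.
N₂ fed = 1121 × 79/21 = 4219 mol.
Fuel reacted = 0.909 × 352 → ξ = 320 mol.
Outlet (n = n₀ + ν ξ):
  C₂H₄: 352 − 1(320) = 32.03
  O₂: 1121 − 3(320) = 161.6
  N₂: 4219 (inert)
  CO₂: 0 + 2(320) = 639.9
  H₂O: 0 + 2(320) = 639.9
Total out = 5692 mol; y_CO₂ = 639.9 / 5692 = 0.1124.

0.112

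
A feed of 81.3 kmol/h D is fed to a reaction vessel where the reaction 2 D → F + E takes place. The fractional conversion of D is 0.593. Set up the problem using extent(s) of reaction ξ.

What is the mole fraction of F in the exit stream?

D reacted = 0.593 × 81.3 = 48.21 kmol/h; ν_D = −2, so ξ = 48.21/2 = 24.11 kmol/h.
Outlet amounts (n = n₀ + ν ξ):
  D: 81.3 − 2(24.11) = 33.09
  F: 0 + 1(24.11) = 24.11
  E: 0 + 1(24.11) = 24.11
Total out = 81.3 kmol/h; y_F = 24.11 / 81.3 = 0.2965.

0.296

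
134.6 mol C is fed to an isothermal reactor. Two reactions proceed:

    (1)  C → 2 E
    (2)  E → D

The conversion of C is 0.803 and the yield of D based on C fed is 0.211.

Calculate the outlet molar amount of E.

188 mol

Conversion of C: C consumed = 1ξ₁ = 0.803 × 134.6 → ξ₁ = 108.1 mol.
Yield of D: 1ξ₂ / 134.6 = 0.211 → ξ₂ = 28.4 mol.
Outlet amounts (n = n₀ + Σ ν·ξ):
  C: 134.6 − 1(108.1) = 26.52
  E: 0 + 2(108.1) − 1(28.4) = 187.8
  D: 0 + 1(28.4) = 28.4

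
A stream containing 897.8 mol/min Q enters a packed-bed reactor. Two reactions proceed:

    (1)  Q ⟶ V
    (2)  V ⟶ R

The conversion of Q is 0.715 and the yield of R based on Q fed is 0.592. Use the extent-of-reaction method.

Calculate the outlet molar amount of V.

110 mol/min

Conversion of Q: Q consumed = 1ξ₁ = 0.715 × 897.8 → ξ₁ = 641.9 mol/min.
Yield of R: 1ξ₂ / 897.8 = 0.592 → ξ₂ = 531.5 mol/min.
Outlet amounts (n = n₀ + Σ ν·ξ):
  Q: 897.8 − 1(641.9) = 255.9
  V: 0 + 1(641.9) − 1(531.5) = 110.4
  R: 0 + 1(531.5) = 531.5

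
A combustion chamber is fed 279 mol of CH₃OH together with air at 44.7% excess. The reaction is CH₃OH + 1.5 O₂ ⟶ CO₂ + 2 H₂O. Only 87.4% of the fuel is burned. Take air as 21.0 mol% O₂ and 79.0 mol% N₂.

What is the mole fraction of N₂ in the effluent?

0.694

Stoichiometric O₂ = 1.5 × 279 = 418.5 mol; O₂ fed = 418.5 × 1.447 = 605.6 mol.
N₂ fed = 605.6 × 79/21 = 2278 mol.
Fuel reacted = 0.874 × 279 → ξ = 243.8 mol.
Outlet (n = n₀ + ν ξ):
  CH₃OH: 279 − 1(243.8) = 35.15
  O₂: 605.6 − 1.5(243.8) = 239.8
  N₂: 2278 (inert)
  CO₂: 0 + 1(243.8) = 243.8
  H₂O: 0 + 2(243.8) = 487.7
Total out = 3285 mol; y_N₂ = 2278 / 3285 = 0.6936.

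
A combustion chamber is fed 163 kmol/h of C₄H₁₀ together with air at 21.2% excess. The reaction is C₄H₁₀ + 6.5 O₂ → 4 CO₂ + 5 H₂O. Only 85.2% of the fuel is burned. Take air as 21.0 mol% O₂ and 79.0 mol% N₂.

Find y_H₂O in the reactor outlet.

Stoichiometric O₂ = 6.5 × 163 = 1060 kmol/h; O₂ fed = 1060 × 1.212 = 1284 kmol/h.
N₂ fed = 1284 × 79/21 = 4831 kmol/h.
Fuel reacted = 0.852 × 163 → ξ = 138.9 kmol/h.
Outlet (n = n₀ + ν ξ):
  C₄H₁₀: 163 − 1(138.9) = 24.12
  O₂: 1284 − 6.5(138.9) = 381.4
  N₂: 4831 (inert)
  CO₂: 0 + 4(138.9) = 555.5
  H₂O: 0 + 5(138.9) = 694.4
Total out = 6486 kmol/h; y_H₂O = 694.4 / 6486 = 0.1071.

0.107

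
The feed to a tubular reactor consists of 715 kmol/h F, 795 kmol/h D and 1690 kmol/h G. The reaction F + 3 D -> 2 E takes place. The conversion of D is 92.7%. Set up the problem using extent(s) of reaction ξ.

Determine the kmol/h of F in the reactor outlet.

D reacted = 0.927 × 795 = 737 kmol/h; ν_D = −3, so ξ = 737/3 = 245.7 kmol/h.
Outlet amounts (n = n₀ + ν ξ):
  F: 715 − 1(245.7) = 469.3
  D: 795 − 3(245.7) = 58.03
  E: 0 + 2(245.7) = 491.3
  G: 1690 (inert)

469 kmol/h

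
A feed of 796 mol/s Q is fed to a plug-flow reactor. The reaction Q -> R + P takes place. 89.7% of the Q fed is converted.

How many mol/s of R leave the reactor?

Q reacted = 0.897 × 796 = 714 mol/s; ν_Q = −1, so ξ = 714/1 = 714 mol/s.
Outlet amounts (n = n₀ + ν ξ):
  Q: 796 − 1(714) = 81.99
  R: 0 + 1(714) = 714
  P: 0 + 1(714) = 714

714 mol/s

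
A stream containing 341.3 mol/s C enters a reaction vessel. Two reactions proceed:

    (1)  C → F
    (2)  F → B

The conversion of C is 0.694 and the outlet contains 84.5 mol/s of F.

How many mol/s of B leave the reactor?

152 mol/s

Conversion of C: C consumed = 1ξ₁ = 0.694 × 341.3 → ξ₁ = 236.9 mol/s.
F balance: n_F = 0 + 1ξ₁ − 1ξ₂ = 84.5 → ξ₂ = (1·236.9 − 84.5)/1 = 152.4 mol/s.
Outlet amounts (n = n₀ + Σ ν·ξ):
  C: 341.3 − 1(236.9) = 104.4
  F: 0 + 1(236.9) − 1(152.4) = 84.5
  B: 0 + 1(152.4) = 152.4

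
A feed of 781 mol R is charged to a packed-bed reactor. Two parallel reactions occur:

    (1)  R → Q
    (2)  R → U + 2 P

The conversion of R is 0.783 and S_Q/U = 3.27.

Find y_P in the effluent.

0.268

Conversion of R: R consumed = 0.783 × 781 = 611.5 mol = 1ξ₁ + 1ξ₂.
Selectivity: 1ξ₁ / (1ξ₂) = 3.27 → ξ₁ = 3.27 ξ₂.
Substitute: (1·3.27 + 1) ξ₂ = 611.5 → ξ₂ = 143.2 mol, ξ₁ = 468.3 mol.
Outlet amounts (n = n₀ + Σ ν·ξ):
  R: 781 − 1(468.3) − 1(143.2) = 169.5
  Q: 0 + 1(468.3) = 468.3
  U: 0 + 1(143.2) = 143.2
  P: 0 + 2(143.2) = 286.4
Total out = 1067 mol; y_P = 286.4 / 1067 = 0.2683.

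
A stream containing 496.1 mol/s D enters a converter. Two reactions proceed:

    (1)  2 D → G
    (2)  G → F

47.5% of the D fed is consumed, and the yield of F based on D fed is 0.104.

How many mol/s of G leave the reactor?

66.2 mol/s

Conversion of D: D consumed = 2ξ₁ = 0.475 × 496.1 → ξ₁ = 117.8 mol/s.
Yield of F: 1ξ₂ / 496.1 = 0.104 → ξ₂ = 51.59 mol/s.
Outlet amounts (n = n₀ + Σ ν·ξ):
  D: 496.1 − 2(117.8) = 260.5
  G: 0 + 1(117.8) − 1(51.59) = 66.23
  F: 0 + 1(51.59) = 51.59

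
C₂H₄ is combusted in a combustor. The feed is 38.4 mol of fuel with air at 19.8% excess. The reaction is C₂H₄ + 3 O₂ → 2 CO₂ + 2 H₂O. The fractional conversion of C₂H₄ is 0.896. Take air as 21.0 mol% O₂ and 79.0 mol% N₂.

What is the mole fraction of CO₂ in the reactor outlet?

Stoichiometric O₂ = 3 × 38.4 = 115.2 mol; O₂ fed = 115.2 × 1.198 = 138 mol.
N₂ fed = 138 × 79/21 = 519.2 mol.
Fuel reacted = 0.896 × 38.4 → ξ = 34.41 mol.
Outlet (n = n₀ + ν ξ):
  C₂H₄: 38.4 − 1(34.41) = 3.994
  O₂: 138 − 3(34.41) = 34.79
  N₂: 519.2 (inert)
  CO₂: 0 + 2(34.41) = 68.81
  H₂O: 0 + 2(34.41) = 68.81
Total out = 695.6 mol; y_CO₂ = 68.81 / 695.6 = 0.09893.

0.0989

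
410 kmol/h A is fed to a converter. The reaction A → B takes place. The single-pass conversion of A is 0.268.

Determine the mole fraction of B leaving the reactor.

A reacted = 0.268 × 410 = 109.9 kmol/h; ν_A = −1, so ξ = 109.9/1 = 109.9 kmol/h.
Outlet amounts (n = n₀ + ν ξ):
  A: 410 − 1(109.9) = 300.1
  B: 0 + 1(109.9) = 109.9
Total out = 410 kmol/h; y_B = 109.9 / 410 = 0.268.

0.268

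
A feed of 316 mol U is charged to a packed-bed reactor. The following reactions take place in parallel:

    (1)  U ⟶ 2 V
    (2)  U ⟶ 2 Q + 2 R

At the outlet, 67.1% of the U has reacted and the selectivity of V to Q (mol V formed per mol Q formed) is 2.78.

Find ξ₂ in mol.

Conversion of U: U consumed = 0.671 × 316 = 212 mol = 1ξ₁ + 1ξ₂.
Selectivity: 2ξ₁ / (2ξ₂) = 2.78 → ξ₁ = 2.78 ξ₂.
Substitute: (1·2.78 + 1) ξ₂ = 212 → ξ₂ = 56.09 mol, ξ₁ = 155.9 mol.
Outlet amounts (n = n₀ + Σ ν·ξ):
  U: 316 − 1(155.9) − 1(56.09) = 104
  V: 0 + 2(155.9) = 311.9
  Q: 0 + 2(56.09) = 112.2
  R: 0 + 2(56.09) = 112.2

ξ₂ = 56.1 mol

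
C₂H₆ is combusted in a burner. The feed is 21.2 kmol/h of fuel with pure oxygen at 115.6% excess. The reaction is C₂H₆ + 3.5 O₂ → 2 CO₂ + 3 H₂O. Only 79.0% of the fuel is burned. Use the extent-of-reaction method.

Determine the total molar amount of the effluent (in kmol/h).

190 kmol/h

Stoichiometric O₂ = 3.5 × 21.2 = 74.2 kmol/h; O₂ fed = 74.2 × 2.156 = 160 kmol/h.
Fuel reacted = 0.79 × 21.2 → ξ = 16.75 kmol/h.
Outlet (n = n₀ + ν ξ):
  C₂H₆: 21.2 − 1(16.75) = 4.452
  O₂: 160 − 3.5(16.75) = 101.4
  CO₂: 0 + 2(16.75) = 33.5
  H₂O: 0 + 3(16.75) = 50.24
Total out = 4.452 + 101.4 + 33.5 + 50.24 = 189.5 kmol/h.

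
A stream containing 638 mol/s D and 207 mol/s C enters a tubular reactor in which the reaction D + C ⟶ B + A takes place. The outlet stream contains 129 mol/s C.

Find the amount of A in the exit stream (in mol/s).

For C: n = n₀ − 1ξ → 129 = 207 − 1ξ, giving ξ = 78 mol/s.
Outlet amounts (n = n₀ + ν ξ):
  D: 638 − 1(78) = 560
  C: 207 − 1(78) = 129
  B: 0 + 1(78) = 78
  A: 0 + 1(78) = 78

78 mol/s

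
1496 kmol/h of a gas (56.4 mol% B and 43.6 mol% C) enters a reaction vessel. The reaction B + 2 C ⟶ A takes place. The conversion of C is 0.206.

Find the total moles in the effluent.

1360 kmol/h

C reacted = 0.206 × 652.3 = 134.4 kmol/h; ν_C = −2, so ξ = 134.4/2 = 67.18 kmol/h.
Outlet amounts (n = n₀ + ν ξ):
  B: 843.7 − 1(67.18) = 776.6
  C: 652.3 − 2(67.18) = 517.9
  A: 0 + 1(67.18) = 67.18
Total out = 776.6 + 517.9 + 67.18 = 1362 kmol/h.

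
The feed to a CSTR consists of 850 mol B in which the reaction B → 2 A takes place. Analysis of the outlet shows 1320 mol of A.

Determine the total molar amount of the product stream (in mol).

For A: n = n₀ + 2ξ → 1320 = 0 + 2ξ, giving ξ = 660 mol.
Outlet amounts (n = n₀ + ν ξ):
  B: 850 − 1(660) = 190
  A: 0 + 2(660) = 1320
Total out = 190 + 1320 = 1510 mol.

1510 mol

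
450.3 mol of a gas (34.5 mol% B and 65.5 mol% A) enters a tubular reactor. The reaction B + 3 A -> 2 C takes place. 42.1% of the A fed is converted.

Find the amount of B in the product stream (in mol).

114 mol

A reacted = 0.421 × 294.9 = 124.2 mol; ν_A = −3, so ξ = 124.2/3 = 41.39 mol.
Outlet amounts (n = n₀ + ν ξ):
  B: 155.4 − 1(41.39) = 114
  A: 294.9 − 3(41.39) = 170.8
  C: 0 + 2(41.39) = 82.78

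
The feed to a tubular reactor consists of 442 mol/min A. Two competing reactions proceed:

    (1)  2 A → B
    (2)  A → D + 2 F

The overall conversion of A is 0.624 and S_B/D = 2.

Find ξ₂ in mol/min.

Conversion of A: A consumed = 0.624 × 442 = 275.8 mol/min = 2ξ₁ + 1ξ₂.
Selectivity: 1ξ₁ / (1ξ₂) = 2 → ξ₁ = 2 ξ₂.
Substitute: (2·2 + 1) ξ₂ = 275.8 → ξ₂ = 55.16 mol/min, ξ₁ = 110.3 mol/min.
Outlet amounts (n = n₀ + Σ ν·ξ):
  A: 442 − 2(110.3) − 1(55.16) = 166.2
  B: 0 + 1(110.3) = 110.3
  D: 0 + 1(55.16) = 55.16
  F: 0 + 2(55.16) = 110.3

ξ₂ = 55.2 mol/min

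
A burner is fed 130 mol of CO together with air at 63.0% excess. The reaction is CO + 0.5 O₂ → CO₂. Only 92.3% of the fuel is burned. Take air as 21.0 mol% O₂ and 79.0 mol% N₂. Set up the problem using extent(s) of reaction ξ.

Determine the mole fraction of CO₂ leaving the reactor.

0.209

Stoichiometric O₂ = 0.5 × 130 = 65 mol; O₂ fed = 65 × 1.630 = 105.9 mol.
N₂ fed = 105.9 × 79/21 = 398.6 mol.
Fuel reacted = 0.923 × 130 → ξ = 120 mol.
Outlet (n = n₀ + ν ξ):
  CO: 130 − 1(120) = 10.01
  O₂: 105.9 − 0.5(120) = 45.95
  N₂: 398.6 (inert)
  CO₂: 0 + 1(120) = 120
Total out = 574.5 mol; y_CO₂ = 120 / 574.5 = 0.2088.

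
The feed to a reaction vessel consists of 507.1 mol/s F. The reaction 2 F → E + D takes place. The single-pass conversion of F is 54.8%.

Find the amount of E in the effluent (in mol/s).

139 mol/s

F reacted = 0.548 × 507.1 = 277.9 mol/s; ν_F = −2, so ξ = 277.9/2 = 138.9 mol/s.
Outlet amounts (n = n₀ + ν ξ):
  F: 507.1 − 2(138.9) = 229.2
  E: 0 + 1(138.9) = 138.9
  D: 0 + 1(138.9) = 138.9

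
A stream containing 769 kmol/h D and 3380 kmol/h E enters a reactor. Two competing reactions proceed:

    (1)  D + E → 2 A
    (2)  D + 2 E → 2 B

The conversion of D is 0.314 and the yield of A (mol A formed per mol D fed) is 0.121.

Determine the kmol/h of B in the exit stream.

Yield of A: 2ξ₁ / 769 = 0.121 → ξ₁ = 46.52 kmol/h.
Conversion of D: 1ξ₁ + 1ξ₂ = 0.314 × 769 = 241.5 → ξ₂ = 194.9 kmol/h.
Outlet amounts (n = n₀ + Σ ν·ξ):
  D: 769 − 1(46.52) − 1(194.9) = 527.5
  E: 3380 − 1(46.52) − 2(194.9) = 2944
  A: 0 + 2(46.52) = 93.05
  B: 0 + 2(194.9) = 389.9

390 kmol/h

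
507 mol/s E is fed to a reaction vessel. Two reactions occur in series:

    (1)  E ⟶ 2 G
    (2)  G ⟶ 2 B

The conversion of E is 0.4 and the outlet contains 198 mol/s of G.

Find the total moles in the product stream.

Conversion of E: E consumed = 1ξ₁ = 0.4 × 507 → ξ₁ = 202.8 mol/s.
G balance: n_G = 0 + 2ξ₁ − 1ξ₂ = 198 → ξ₂ = (2·202.8 − 198)/1 = 207.6 mol/s.
Outlet amounts (n = n₀ + Σ ν·ξ):
  E: 507 − 1(202.8) = 304.2
  G: 0 + 2(202.8) − 1(207.6) = 198
  B: 0 + 2(207.6) = 415.2
Total out = 304.2 + 198 + 415.2 = 917.4 mol/s.

917 mol/s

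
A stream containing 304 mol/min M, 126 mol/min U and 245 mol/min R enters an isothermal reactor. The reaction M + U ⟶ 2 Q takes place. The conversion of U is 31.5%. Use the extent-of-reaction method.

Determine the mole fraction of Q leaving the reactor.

U reacted = 0.315 × 126 = 39.69 mol/min; ν_U = −1, so ξ = 39.69/1 = 39.69 mol/min.
Outlet amounts (n = n₀ + ν ξ):
  M: 304 − 1(39.69) = 264.3
  U: 126 − 1(39.69) = 86.31
  Q: 0 + 2(39.69) = 79.38
  R: 245 (inert)
Total out = 675 mol/min; y_Q = 79.38 / 675 = 0.1176.

0.118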